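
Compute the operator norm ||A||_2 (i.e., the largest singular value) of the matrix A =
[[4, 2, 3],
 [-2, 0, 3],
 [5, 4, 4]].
||A||_2 ≈ 9.2437 (= sqrt(largest eigenvalue of A^T A))

||A||_2 = sigma_max(A) = sqrt(lambda_max(A^T A)). Form the symmetric matrix M = A^T A =
[[45, 28, 26],
 [28, 20, 22],
 [26, 22, 34]].
Its characteristic polynomial (trace, sum of principal 2x2 minors, determinant of M give the coefficients) is
  p(λ) = det(λ I - M) = λ^3 - 99λ^2 + 1166λ - 676.
No integer candidate from the rational root theorem (±divisors of 676) is a root, so the roots are irrational. The cubic discriminant is Δ = 5752613236 > 0, so there are three distinct real roots. p(0) = -676 and p(1) = 392 have opposite signs, so a root lies in (0, 1); Newton's method refines it to λ ≈ 0.6113. p(12) = 788 and p(13) = -52 have opposite signs, so a root lies in (12, 13); Newton's method refines it to λ ≈ 12.9421. p(85) = -2716 and p(86) = 3452 have opposite signs, so a root lies in (85, 86); Newton's method refines it to λ ≈ 85.4466. Check (Vieta): the three roots sum to 99, matching tr M = 99.
So the eigenvalues of A^T A are ≈ 0.6113, 12.9421, 85.4466 (all ≥ 0, as they must be for A^T A). The largest is λ_max ≈ 85.4466, hence ||A||_2 = sqrt(λ_max) ≈ 9.2437.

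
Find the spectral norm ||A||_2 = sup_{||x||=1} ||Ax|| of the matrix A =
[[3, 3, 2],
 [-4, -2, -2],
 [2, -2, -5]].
||A||_2 ≈ 7.1982 (= sqrt(largest eigenvalue of A^T A))

||A||_2 = sigma_max(A) = sqrt(lambda_max(A^T A)). Form the symmetric matrix M = A^T A =
[[29, 13, 4],
 [13, 17, 20],
 [4, 20, 33]].
Its characteristic polynomial (trace, sum of principal 2x2 minors, determinant of M give the coefficients) is
  p(λ) = det(λ I - M) = λ^3 - 79λ^2 + 1426λ - 900.
No integer candidate from the rational root theorem (±divisors of 900) is a root, so the roots are irrational. The cubic discriminant is Δ = 1120161012 > 0, so there are three distinct real roots. p(0) = -900 and p(1) = 448 have opposite signs, so a root lies in (0, 1); Newton's method refines it to λ ≈ 0.6547. p(26) = 348 and p(27) = -306 have opposite signs, so a root lies in (26, 27); Newton's method refines it to λ ≈ 26.5319. p(51) = -1002 and p(52) = 244 have opposite signs, so a root lies in (51, 52); Newton's method refines it to λ ≈ 51.8134. Check (Vieta): the three roots sum to 79, matching tr M = 79.
So the eigenvalues of A^T A are ≈ 0.6547, 26.5319, 51.8134 (all ≥ 0, as they must be for A^T A). The largest is λ_max ≈ 51.8134, hence ||A||_2 = sqrt(λ_max) ≈ 7.1982.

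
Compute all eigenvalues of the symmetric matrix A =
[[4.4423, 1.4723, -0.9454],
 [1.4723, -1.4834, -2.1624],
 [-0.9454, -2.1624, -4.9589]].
sigma(A) ≈ {-6, -1, 5}

A is real symmetric, so its spectrum consists of real eigenvalues. Expanding the characteristic polynomial of the displayed matrix gives
  det(λ I - A) = p(λ) = λ^3 + (2)λ^2 + (-29)λ + (-30).
Solving p(λ) = 0 yields eigenvalues ≈ -6, -1, 5. (A is shown rounded to 4 decimals, so these recover the underlying integer eigenvalues to within that precision.)
Verification: the trace of A = -2 equals the sum of eigenvalues -2, and det(A) ≈ 30.0004 matches the eigenvalue product 30.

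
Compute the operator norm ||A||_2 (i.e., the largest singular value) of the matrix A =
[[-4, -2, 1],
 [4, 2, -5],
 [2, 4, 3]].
||A||_2 ≈ 7.9142 (= sqrt(largest eigenvalue of A^T A))

||A||_2 = sigma_max(A) = sqrt(lambda_max(A^T A)). Form the symmetric matrix M = A^T A =
[[36, 24, -18],
 [24, 24, 0],
 [-18, 0, 35]].
Its characteristic polynomial (trace, sum of principal 2x2 minors, determinant of M give the coefficients) is
  p(λ) = det(λ I - M) = λ^3 - 95λ^2 + 2064λ - 2304.
No integer candidate from the rational root theorem (±divisors of 2304) is a root, so the roots are irrational. The cubic discriminant is Δ = 3362948352 > 0, so there are three distinct real roots. p(1) = -334 and p(2) = 1452 have opposite signs, so a root lies in (1, 2); Newton's method refines it to λ ≈ 1.1795. p(31) = 176 and p(32) = -768 have opposite signs, so a root lies in (31, 32); Newton's method refines it to λ ≈ 31.1866. p(62) = -1188 and p(63) = 720 have opposite signs, so a root lies in (62, 63); Newton's method refines it to λ ≈ 62.6339. Check (Vieta): the three roots sum to 95, matching tr M = 95.
So the eigenvalues of A^T A are ≈ 1.1795, 31.1866, 62.6339 (all ≥ 0, as they must be for A^T A). The largest is λ_max ≈ 62.6339, hence ||A||_2 = sqrt(λ_max) ≈ 7.9142.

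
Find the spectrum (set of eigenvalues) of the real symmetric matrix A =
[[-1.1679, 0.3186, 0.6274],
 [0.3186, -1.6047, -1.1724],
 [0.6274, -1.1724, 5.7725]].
sigma(A) ≈ {-2, -1, 6}

A is real symmetric, so its spectrum consists of real eigenvalues. Expanding the characteristic polynomial of the displayed matrix gives
  det(λ I - A) = p(λ) = λ^3 + (-3)λ^2 + (-16)λ + (-12).
Solving p(λ) = 0 yields eigenvalues ≈ -2, -1, 6. (A is shown rounded to 4 decimals, so these recover the underlying integer eigenvalues to within that precision.)
Verification: the trace of A = 3 equals the sum of eigenvalues 3, and det(A) ≈ 12.0007 matches the eigenvalue product 12.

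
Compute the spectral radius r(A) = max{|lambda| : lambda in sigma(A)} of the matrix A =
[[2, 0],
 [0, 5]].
r(A) = 5

The eigenvalues of A are the roots of its characteristic polynomial. With M = A (coefficients from the trace and determinant):
  p(λ) = det(λ I - M) = λ^2 - 7λ + 10.
For λ^2 - 7λ + 10 the discriminant is 9. It is a perfect square (3^2), so the roots are rational: λ = (7 ± 3)/2 = 5, 2.
Thus the eigenvalues (to 4 decimals) are 5 (modulus 5); 2 (modulus 2). The spectral radius is the largest modulus: r(A) = 5. (Cross-check: r(A) ≤ ||A||_2 ≈ 5; equality holds whenever A is normal, though it can also hold for some non-normal A.)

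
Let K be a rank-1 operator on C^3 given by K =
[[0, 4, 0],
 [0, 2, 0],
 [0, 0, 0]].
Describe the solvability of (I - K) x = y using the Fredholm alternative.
(I - K) is invertible (det(I - K) = -1 ≠ 0), so for every y in C^3 the equation (I - K) x = y has a unique solution.

K has rank 1, so it is an outer product K = u v^T: every row of K is a multiple of one row vector. Reading off the entries, u = (-2, -1, 0) and v = (0, -2, 0) (row i of K equals u_i·v^T). A rank-one matrix u v^T satisfies K u = u (v·u) and kills the (2)-dimensional subspace v^⊥, so its characteristic polynomial is lambda^2 (lambda - v·u) with v·u = tr K = 2. Hence the eigenvalues of I - K are 1 (multiplicity 2) and 1 - (2) = -1, so det(I - K) = -1. (Direct check: I - K =
[[1, -4, 0],
 [0, -1, 0],
 [0, 0, 1]]
has determinant -1.) The finite-dimensional Fredholm alternative says: either (I - K) is invertible, or ker(I - K) ≠ {0} and then range(I - K) = ker((I - K)^*)^⊥, with dim ker(I - K) = dim ker((I - K)^*). Since det(I - K) ≠ 0, 1 is not an eigenvalue of K and ker(I - K) = {0}, so we are in the first case: for every y there is a unique x = (I - K)^(-1) y. Explicitly, by the Sherman–Morrison formula, (I - u v^T)^(-1) = I + u v^T/(1 - v·u), i.e. (I - K)^(-1) = I - K.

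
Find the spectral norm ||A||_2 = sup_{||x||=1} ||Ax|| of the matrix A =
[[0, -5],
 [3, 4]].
||A||_2 = sqrt(45) ≈ 6.7082 (= sqrt(largest eigenvalue of A^T A))

||A||_2 = sigma_max(A) = sqrt(lambda_max(A^T A)). Form the symmetric matrix M = A^T A =
[[9, 12],
 [12, 41]].
Its characteristic polynomial (trace, determinant of M give the coefficients) is
  p(λ) = det(λ I - M) = λ^2 - 50λ + 225.
For λ^2 - 50λ + 225 the discriminant is 1600. It is a perfect square (40^2), so the roots are rational: λ = (50 ± 40)/2 = 45, 5.
So the eigenvalues of A^T A are ≈ 5, 45 (all ≥ 0, as they must be for A^T A). The largest is λ_max = 45, hence ||A||_2 = sqrt(λ_max) = sqrt(45) ≈ 6.7082.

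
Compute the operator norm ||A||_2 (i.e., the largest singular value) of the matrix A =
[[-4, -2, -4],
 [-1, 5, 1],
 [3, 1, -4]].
||A||_2 ≈ 6.5512 (= sqrt(largest eigenvalue of A^T A))

||A||_2 = sigma_max(A) = sqrt(lambda_max(A^T A)). Form the symmetric matrix M = A^T A =
[[26, 6, 3],
 [6, 30, 9],
 [3, 9, 33]].
Its characteristic polynomial (trace, sum of principal 2x2 minors, determinant of M give the coefficients) is
  p(λ) = det(λ I - M) = λ^3 - 89λ^2 + 2502λ - 22500.
No integer candidate from the rational root theorem (±divisors of 22500) is a root, so the roots are irrational. The cubic discriminant is Δ = 4001652 > 0, so there are three distinct real roots. p(20) = -60 and p(21) = 54 have opposite signs, so a root lies in (20, 21); Newton's method refines it to λ ≈ 20.4662. p(25) = 50 and p(26) = -36 have opposite signs, so a root lies in (25, 26); Newton's method refines it to λ ≈ 25.6155. p(42) = -324 and p(43) = 32 have opposite signs, so a root lies in (42, 43); Newton's method refines it to λ ≈ 42.9183. Check (Vieta): the three roots sum to 89, matching tr M = 89.
So the eigenvalues of A^T A are ≈ 20.4662, 25.6155, 42.9183 (all ≥ 0, as they must be for A^T A). The largest is λ_max ≈ 42.9183, hence ||A||_2 = sqrt(λ_max) ≈ 6.5512.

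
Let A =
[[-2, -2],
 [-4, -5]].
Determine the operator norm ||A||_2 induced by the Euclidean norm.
||A||_2 = sqrt((49 + sqrt(2385))/2) ≈ 6.9942 (= sqrt(largest eigenvalue of A^T A))

||A||_2 = sigma_max(A) = sqrt(lambda_max(A^T A)). Form the symmetric matrix M = A^T A =
[[20, 24],
 [24, 29]].
Its characteristic polynomial (trace, determinant of M give the coefficients) is
  p(λ) = det(λ I - M) = λ^2 - 49λ + 4.
For λ^2 - 49λ + 4 the discriminant is 2385. It is nonnegative but not a perfect square, so the roots are real and irrational: λ = (49 ± sqrt(2385))/2 ≈ 48.9182, 0.0818.
So the eigenvalues of A^T A are ≈ 0.0818, 48.9182 (all ≥ 0, as they must be for A^T A). The largest is λ_max = (49 + sqrt(2385))/2 ≈ 48.9182, hence ||A||_2 = sqrt(λ_max) = sqrt((49 + sqrt(2385))/2) ≈ 6.9942.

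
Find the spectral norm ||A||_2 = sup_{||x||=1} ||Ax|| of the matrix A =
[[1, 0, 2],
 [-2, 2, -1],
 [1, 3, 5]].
||A||_2 ≈ 6.2261 (= sqrt(largest eigenvalue of A^T A))

||A||_2 = sigma_max(A) = sqrt(lambda_max(A^T A)). Form the symmetric matrix M = A^T A =
[[6, -1, 9],
 [-1, 13, 13],
 [9, 13, 30]].
Its characteristic polynomial (trace, sum of principal 2x2 minors, determinant of M give the coefficients) is
  p(λ) = det(λ I - M) = λ^3 - 49λ^2 + 397λ - 9.
No integer candidate from the rational root theorem (±divisors of 9) is a root, so the roots are irrational. The cubic discriminant is Δ = 127049952 > 0, so there are three distinct real roots. p(0) = -9 and p(1) = 340 have opposite signs, so a root lies in (0, 1); Newton's method refines it to λ ≈ 0.0227. p(10) = 61 and p(11) = -240 have opposite signs, so a root lies in (10, 11); Newton's method refines it to λ ≈ 10.2125. p(38) = -807 and p(39) = 264 have opposite signs, so a root lies in (38, 39); Newton's method refines it to λ ≈ 38.7647. Check (Vieta): the three roots sum to 49, matching tr M = 49.
So the eigenvalues of A^T A are ≈ 0.0227, 10.2125, 38.7647 (all ≥ 0, as they must be for A^T A). The largest is λ_max ≈ 38.7647, hence ||A||_2 = sqrt(λ_max) ≈ 6.2261.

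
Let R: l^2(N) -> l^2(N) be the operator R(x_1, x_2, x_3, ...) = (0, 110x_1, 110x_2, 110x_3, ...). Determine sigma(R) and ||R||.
sigma(R) = closed disk {z in C : |z| ≤ 110}; ||R|| = 110

Note R = 110·U where U is the unit right shift (U x)_k = x_{k-1} (with x_0 := 0); so ||R|| = 110||U|| and sigma(R) = 110·sigma(U). ||R x||^2 = sum_{k≥1} |110x_k|^2 = 12100||x||^2, so ||R|| = 110 and sigma(R) ⊂ {|z| ≤ 110}. For any |lambda| < 110, the equation (R - lambda I) x = 0 forces x_1 = 0, then 110x_k = lambda x_{k+1} ⇒ x = 0, so R has no eigenvalues. But (R - lambda I) is not surjective for |lambda| < 110: solving (R - lambda I) x = e_1 would require x_n proportional to (lambda/110)^(-n), which is not in l^2. So every |lambda| < 110 lies in the residual spectrum. The boundary |lambda| = 110 is in the approximate point spectrum (the spectrum is closed). Hence sigma(R) is the closed disk of radius 110.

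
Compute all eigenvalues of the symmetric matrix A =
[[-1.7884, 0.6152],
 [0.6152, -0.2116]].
sigma(A) ≈ {-2, 0}

A is real symmetric, so its spectrum consists of real eigenvalues. Expanding the characteristic polynomial of the displayed matrix gives
  det(λ I - A) = p(λ) = λ^2 + (2)λ + (0).
Solving p(λ) = 0 yields eigenvalues ≈ -2, 0. (A is shown rounded to 4 decimals, so these recover the underlying integer eigenvalues to within that precision.)
Verification: the trace of A = -2 equals the sum of eigenvalues -2, and det(A) ≈ -0.0000 matches the eigenvalue product 0.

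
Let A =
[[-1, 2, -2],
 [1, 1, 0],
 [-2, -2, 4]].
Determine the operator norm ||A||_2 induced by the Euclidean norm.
||A||_2 ≈ 5.4395 (= sqrt(largest eigenvalue of A^T A))

||A||_2 = sigma_max(A) = sqrt(lambda_max(A^T A)). Form the symmetric matrix M = A^T A =
[[6, 3, -6],
 [3, 9, -12],
 [-6, -12, 20]].
Its characteristic polynomial (trace, sum of principal 2x2 minors, determinant of M give the coefficients) is
  p(λ) = det(λ I - M) = λ^3 - 35λ^2 + 165λ - 144.
No integer candidate from the rational root theorem (±divisors of 144) is a root, so the roots are irrational. The cubic discriminant is Δ = 5095053 > 0, so there are three distinct real roots. p(1) = -13 and p(2) = 54 have opposite signs, so a root lies in (1, 2); Newton's method refines it to λ ≈ 1.1389. p(4) = 20 and p(5) = -69 have opposite signs, so a root lies in (4, 5); Newton's method refines it to λ ≈ 4.2732. p(29) = -405 and p(30) = 306 have opposite signs, so a root lies in (29, 30); Newton's method refines it to λ ≈ 29.5879. Check (Vieta): the three roots sum to 35, matching tr M = 35.
So the eigenvalues of A^T A are ≈ 1.1389, 4.2732, 29.5879 (all ≥ 0, as they must be for A^T A). The largest is λ_max ≈ 29.5879, hence ||A||_2 = sqrt(λ_max) ≈ 5.4395.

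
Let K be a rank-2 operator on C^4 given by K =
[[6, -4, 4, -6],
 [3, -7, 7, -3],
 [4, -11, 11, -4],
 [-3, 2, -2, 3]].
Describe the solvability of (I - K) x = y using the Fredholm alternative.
(I - K) is invertible (det(I - K) = 18 ≠ 0), so for every y in C^4 the equation (I - K) x = y has a unique solution.

K has rank 2 and factors as K = U V^T = u1 v1^T + u2 v2^T with u1 = (-2, -2, -3, 1), v1 = (-2, 3, -3, 2), u2 = (2, -1, -2, -1), v2 = (1, 1, -1, -1) (multiplying out reproduces the displayed K). The nonzero eigenvalues of U V^T coincide with those of the 2 x 2 matrix G = V^T U = [[v1·u1, v1·u2], [v2·u1, v2·u2]] = [[9, -3], [-2, 4]], and by the Sylvester determinant identity det(I_4 - U V^T) = det(I_2 - V^T U) = det([[-8, 3], [2, -3]]) = (-8)(-3) - (3)(2) = 18. (Direct check: I - K =
[[-5, 4, -4, 6],
 [-3, 8, -7, 3],
 [-4, 11, -10, 4],
 [3, -2, 2, -2]]
has determinant 18.) The finite-dimensional Fredholm alternative says: either (I - K) is invertible, or ker(I - K) ≠ {0} and then range(I - K) = ker((I - K)^*)^⊥, with dim ker(I - K) = dim ker((I - K)^*). Since det(I - K) ≠ 0, 1 is not an eigenvalue of K and ker(I - K) = {0}, so we are in the first case: for every y there is a unique x = (I - K)^(-1) y. (Explicitly, by the Woodbury identity, (I - U V^T)^(-1) = I + U (I_2 - G)^(-1) V^T.)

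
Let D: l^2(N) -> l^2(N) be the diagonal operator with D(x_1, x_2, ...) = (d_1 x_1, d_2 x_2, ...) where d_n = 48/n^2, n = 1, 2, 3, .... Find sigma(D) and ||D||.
sigma(D) = {48/n^2 : n ≥ 1} ∪ {0}; ||D|| = 48

A bounded diagonal operator on l^2 with diagonal entries d_n has spectrum equal to the closure of {d_n : n ≥ 1}: every d_n is an eigenvalue (with eigenvector e_n), so {d_n} ⊂ sigma(D); the spectrum is closed, so its closure is too; and for lambda not in the closure, (D - lambda I) has bounded inverse (the diagonal entries 1/(d_n - lambda) are bounded). For our sequence d_n = 48/n^2, n = 1, 2, 3, ...:
  - {d_n} = {48/n^2 : n ≥ 1}; the only limit point is 0
  - closure = {48/n^2 : n ≥ 1} ∪ {0}
For the norm: a diagonal operator has ||D|| = sup_n |d_n|. Here d_n = 48/n^2 is positive and decreasing, so sup_n |d_n| = d_1 = 48. So ||D|| = 48.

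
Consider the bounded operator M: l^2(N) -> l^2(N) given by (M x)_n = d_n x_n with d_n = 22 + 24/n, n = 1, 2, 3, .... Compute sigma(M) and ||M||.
sigma(M) = {22 + 24/n : n ≥ 1} ∪ {22}; ||M|| = 46

A bounded diagonal operator on l^2 with diagonal entries d_n has spectrum equal to the closure of {d_n : n ≥ 1}: every d_n is an eigenvalue (with eigenvector e_n), so {d_n} ⊂ sigma(M); the spectrum is closed, so its closure is too; and for lambda not in the closure, (M - lambda I) has bounded inverse (the diagonal entries 1/(d_n - lambda) are bounded). For our sequence d_n = 22 + 24/n, n = 1, 2, 3, ...:
  - {d_n} = {22 + 24/n : n ≥ 1}; the only limit point is 22
  - closure = {22 + 24/n : n ≥ 1} ∪ {22}
For the norm: a diagonal operator has ||M|| = sup_n |d_n|. Here d_n = 22 + 24/n is positive and decreasing, so sup_n |d_n| = d_1 = 22 + 24 = 46. So ||M|| = 46.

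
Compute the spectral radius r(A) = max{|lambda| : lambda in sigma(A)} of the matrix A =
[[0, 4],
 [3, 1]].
r(A) = 4

The eigenvalues of A are the roots of its characteristic polynomial. With M = A (coefficients from the trace and determinant):
  p(λ) = det(λ I - M) = λ^2 - λ - 12.
For λ^2 - λ - 12 the discriminant is 49. It is a perfect square (7^2), so the roots are rational: λ = (1 ± 7)/2 = 4, -3.
Thus the eigenvalues (to 4 decimals) are 4 (modulus 4); -3 (modulus 3). The spectral radius is the largest modulus: r(A) = 4. (Cross-check: r(A) ≤ ||A||_2 ≈ 4.2426; equality holds whenever A is normal, though it can also hold for some non-normal A.)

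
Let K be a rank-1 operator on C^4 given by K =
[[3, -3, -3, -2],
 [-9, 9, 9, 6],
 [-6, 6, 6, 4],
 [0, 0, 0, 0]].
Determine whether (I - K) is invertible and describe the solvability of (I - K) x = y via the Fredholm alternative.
(I - K) is invertible (det(I - K) = -17 ≠ 0), so for every y in C^4 the equation (I - K) x = y has a unique solution.

K has rank 1, so it is an outer product K = u v^T: every row of K is a multiple of one row vector. Reading off the entries, u = (1, -3, -2, 0) and v = (3, -3, -3, -2) (row i of K equals u_i·v^T). A rank-one matrix u v^T satisfies K u = u (v·u) and kills the (3)-dimensional subspace v^⊥, so its characteristic polynomial is lambda^3 (lambda - v·u) with v·u = tr K = 18. Hence the eigenvalues of I - K are 1 (multiplicity 3) and 1 - (18) = -17, so det(I - K) = -17. (Direct check: I - K =
[[-2, 3, 3, 2],
 [9, -8, -9, -6],
 [6, -6, -5, -4],
 [0, 0, 0, 1]]
has determinant -17.) The finite-dimensional Fredholm alternative says: either (I - K) is invertible, or ker(I - K) ≠ {0} and then range(I - K) = ker((I - K)^*)^⊥, with dim ker(I - K) = dim ker((I - K)^*). Since det(I - K) ≠ 0, 1 is not an eigenvalue of K and ker(I - K) = {0}, so we are in the first case: for every y there is a unique x = (I - K)^(-1) y. Explicitly, by the Sherman–Morrison formula, (I - u v^T)^(-1) = I + u v^T/(1 - v·u), i.e. (I - K)^(-1) = I + K/(-17).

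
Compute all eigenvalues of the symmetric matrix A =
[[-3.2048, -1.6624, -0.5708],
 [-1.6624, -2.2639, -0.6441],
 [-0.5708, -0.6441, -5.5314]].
sigma(A) ≈ {-6, -4, -1}

A is real symmetric, so its spectrum consists of real eigenvalues. Expanding the characteristic polynomial of the displayed matrix gives
  det(λ I - A) = p(λ) = λ^3 + (11)λ^2 + (34)λ + (24).
Solving p(λ) = 0 yields eigenvalues ≈ -6, -4, -1. (A is shown rounded to 4 decimals, so these recover the underlying integer eigenvalues to within that precision.)
Verification: the trace of A = -11 equals the sum of eigenvalues -11, and det(A) ≈ -24.0010 matches the eigenvalue product -24.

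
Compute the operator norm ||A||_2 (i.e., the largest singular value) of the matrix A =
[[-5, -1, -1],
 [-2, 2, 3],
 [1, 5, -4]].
||A||_2 ≈ 6.7211 (= sqrt(largest eigenvalue of A^T A))

||A||_2 = sigma_max(A) = sqrt(lambda_max(A^T A)). Form the symmetric matrix M = A^T A =
[[30, 6, -5],
 [6, 30, -13],
 [-5, -13, 26]].
Its characteristic polynomial (trace, sum of principal 2x2 minors, determinant of M give the coefficients) is
  p(λ) = det(λ I - M) = λ^3 - 86λ^2 + 2230λ - 17424.
No integer candidate from the rational root theorem (±divisors of 17424) is a root, so the roots are irrational. The cubic discriminant is Δ = 42000432 > 0, so there are three distinct real roots. p(14) = -316 and p(15) = 51 have opposite signs, so a root lies in (14, 15); Newton's method refines it to λ ≈ 14.8461. p(25) = 201 and p(26) = -4 have opposite signs, so a root lies in (25, 26); Newton's method refines it to λ ≈ 25.9813. p(45) = -99 and p(46) = 516 have opposite signs, so a root lies in (45, 46); Newton's method refines it to λ ≈ 45.1726. Check (Vieta): the three roots sum to 86, matching tr M = 86.
So the eigenvalues of A^T A are ≈ 14.8461, 25.9813, 45.1726 (all ≥ 0, as they must be for A^T A). The largest is λ_max ≈ 45.1726, hence ||A||_2 = sqrt(λ_max) ≈ 6.7211.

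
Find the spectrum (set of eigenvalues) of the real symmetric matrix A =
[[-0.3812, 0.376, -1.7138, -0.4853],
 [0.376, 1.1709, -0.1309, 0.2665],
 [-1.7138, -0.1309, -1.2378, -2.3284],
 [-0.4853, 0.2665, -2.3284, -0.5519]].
sigma(A) ≈ {-4, 0, 1, 2}

A is real symmetric, so its spectrum consists of real eigenvalues. Expanding the characteristic polynomial of the displayed matrix gives
  det(λ I - A) = p(λ) = λ^4 + (1)λ^3 + (-10)λ^2 + (8)λ + (0).
Solving p(λ) = 0 yields eigenvalues ≈ -4, 0, 1, 2. (A is shown rounded to 4 decimals, so these recover the underlying integer eigenvalues to within that precision.)
Verification: the trace of A = -1 equals the sum of eigenvalues -1, and det(A) ≈ -0.0004 matches the eigenvalue product 0.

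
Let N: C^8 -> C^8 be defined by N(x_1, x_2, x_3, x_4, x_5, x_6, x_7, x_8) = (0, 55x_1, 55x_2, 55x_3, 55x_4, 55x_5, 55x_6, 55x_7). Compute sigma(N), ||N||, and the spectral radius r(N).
sigma(N) = {0}; ||N|| = 55; r(N) = 0. (N is nilpotent with N^8 = 0.)

On C^8, N is a strictly lower-triangular matrix with 55 on the subdiagonal and zeros elsewhere, so its characteristic polynomial is lambda^8 and every eigenvalue is 0: sigma(N) = {0}. For the operator norm, N e_i = 55e_{i+1} for i = 1, ..., 7 and N e_8 = 0, so the singular values of N are 55 (with multiplicity 7) and 0; hence ||N|| = 55. The spectral radius r(N) = max|lambda| = 0. Note ||N|| > r(N) — characteristic of non-normal nilpotent operators. Indeed N^8 = 0.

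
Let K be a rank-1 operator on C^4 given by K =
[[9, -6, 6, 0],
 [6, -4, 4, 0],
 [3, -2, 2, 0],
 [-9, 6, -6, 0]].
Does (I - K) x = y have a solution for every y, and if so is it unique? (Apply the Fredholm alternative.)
(I - K) is invertible (det(I - K) = -6 ≠ 0), so for every y in C^4 the equation (I - K) x = y has a unique solution.

K has rank 1, so it is an outer product K = u v^T: every row of K is a multiple of one row vector. Reading off the entries, u = (-3, -2, -1, 3) and v = (-3, 2, -2, 0) (row i of K equals u_i·v^T). A rank-one matrix u v^T satisfies K u = u (v·u) and kills the (3)-dimensional subspace v^⊥, so its characteristic polynomial is lambda^3 (lambda - v·u) with v·u = tr K = 7. Hence the eigenvalues of I - K are 1 (multiplicity 3) and 1 - (7) = -6, so det(I - K) = -6. (Direct check: I - K =
[[-8, 6, -6, 0],
 [-6, 5, -4, 0],
 [-3, 2, -1, 0],
 [9, -6, 6, 1]]
has determinant -6.) The finite-dimensional Fredholm alternative says: either (I - K) is invertible, or ker(I - K) ≠ {0} and then range(I - K) = ker((I - K)^*)^⊥, with dim ker(I - K) = dim ker((I - K)^*). Since det(I - K) ≠ 0, 1 is not an eigenvalue of K and ker(I - K) = {0}, so we are in the first case: for every y there is a unique x = (I - K)^(-1) y. Explicitly, by the Sherman–Morrison formula, (I - u v^T)^(-1) = I + u v^T/(1 - v·u), i.e. (I - K)^(-1) = I + K/(-6).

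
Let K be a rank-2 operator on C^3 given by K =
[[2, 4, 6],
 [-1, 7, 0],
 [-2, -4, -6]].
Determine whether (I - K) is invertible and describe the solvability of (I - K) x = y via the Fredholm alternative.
(I - K) is invertible (det(I - K) = -26 ≠ 0), so for every y in C^3 the equation (I - K) x = y has a unique solution.

K has rank 2 and factors as K = U V^T = u1 v1^T + u2 v2^T with u1 = (2, -1, -2), v1 = (1, -1, 2), u2 = (-2, -2, 2), v2 = (0, -3, -1) (multiplying out reproduces the displayed K). The nonzero eigenvalues of U V^T coincide with those of the 2 x 2 matrix G = V^T U = [[v1·u1, v1·u2], [v2·u1, v2·u2]] = [[-1, 4], [5, 4]], and by the Sylvester determinant identity det(I_3 - U V^T) = det(I_2 - V^T U) = det([[2, -4], [-5, -3]]) = (2)(-3) - (-4)(-5) = -26. (Direct check: I - K =
[[-1, -4, -6],
 [1, -6, 0],
 [2, 4, 7]]
has determinant -26.) The finite-dimensional Fredholm alternative says: either (I - K) is invertible, or ker(I - K) ≠ {0} and then range(I - K) = ker((I - K)^*)^⊥, with dim ker(I - K) = dim ker((I - K)^*). Since det(I - K) ≠ 0, 1 is not an eigenvalue of K and ker(I - K) = {0}, so we are in the first case: for every y there is a unique x = (I - K)^(-1) y. (Explicitly, by the Woodbury identity, (I - U V^T)^(-1) = I + U (I_2 - G)^(-1) V^T.)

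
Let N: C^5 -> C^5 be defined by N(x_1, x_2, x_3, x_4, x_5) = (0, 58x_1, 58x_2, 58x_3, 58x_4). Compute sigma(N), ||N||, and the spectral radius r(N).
sigma(N) = {0}; ||N|| = 58; r(N) = 0. (N is nilpotent with N^5 = 0.)

On C^5, N is a strictly lower-triangular matrix with 58 on the subdiagonal and zeros elsewhere, so its characteristic polynomial is lambda^5 and every eigenvalue is 0: sigma(N) = {0}. For the operator norm, N e_i = 58e_{i+1} for i = 1, ..., 4 and N e_5 = 0, so the singular values of N are 58 (with multiplicity 4) and 0; hence ||N|| = 58. The spectral radius r(N) = max|lambda| = 0. Note ||N|| > r(N) — characteristic of non-normal nilpotent operators. Indeed N^5 = 0.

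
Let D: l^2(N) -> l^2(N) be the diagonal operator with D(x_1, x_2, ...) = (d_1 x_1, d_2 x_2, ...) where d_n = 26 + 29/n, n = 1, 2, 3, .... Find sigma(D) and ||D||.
sigma(D) = {26 + 29/n : n ≥ 1} ∪ {26}; ||D|| = 55

A bounded diagonal operator on l^2 with diagonal entries d_n has spectrum equal to the closure of {d_n : n ≥ 1}: every d_n is an eigenvalue (with eigenvector e_n), so {d_n} ⊂ sigma(D); the spectrum is closed, so its closure is too; and for lambda not in the closure, (D - lambda I) has bounded inverse (the diagonal entries 1/(d_n - lambda) are bounded). For our sequence d_n = 26 + 29/n, n = 1, 2, 3, ...:
  - {d_n} = {26 + 29/n : n ≥ 1}; the only limit point is 26
  - closure = {26 + 29/n : n ≥ 1} ∪ {26}
For the norm: a diagonal operator has ||D|| = sup_n |d_n|. Here d_n = 26 + 29/n is positive and decreasing, so sup_n |d_n| = d_1 = 26 + 29 = 55. So ||D|| = 55.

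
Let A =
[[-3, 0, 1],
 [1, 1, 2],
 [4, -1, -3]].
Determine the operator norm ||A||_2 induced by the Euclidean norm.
||A||_2 ≈ 5.9284 (= sqrt(largest eigenvalue of A^T A))

||A||_2 = sigma_max(A) = sqrt(lambda_max(A^T A)). Form the symmetric matrix M = A^T A =
[[26, -3, -13],
 [-3, 2, 5],
 [-13, 5, 14]].
Its characteristic polynomial (trace, sum of principal 2x2 minors, determinant of M give the coefficients) is
  p(λ) = det(λ I - M) = λ^3 - 42λ^2 + 241λ - 4.
No integer candidate from the rational root theorem (±divisors of 4) is a root, so the roots are irrational. The cubic discriminant is Δ = 46007744 > 0, so there are three distinct real roots. p(0) = -4 and p(1) = 196 have opposite signs, so a root lies in (0, 1); Newton's method refines it to λ ≈ 0.0166. p(6) = 146 and p(7) = -32 have opposite signs, so a root lies in (6, 7); Newton's method refines it to λ ≈ 6.8372. p(35) = -144 and p(36) = 896 have opposite signs, so a root lies in (35, 36); Newton's method refines it to λ ≈ 35.1462. Check (Vieta): the three roots sum to 42, matching tr M = 42.
So the eigenvalues of A^T A are ≈ 0.0166, 6.8372, 35.1462 (all ≥ 0, as they must be for A^T A). The largest is λ_max ≈ 35.1462, hence ||A||_2 = sqrt(λ_max) ≈ 5.9284.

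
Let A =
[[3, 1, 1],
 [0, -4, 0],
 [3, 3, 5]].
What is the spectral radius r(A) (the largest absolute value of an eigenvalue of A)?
r(A) = 6

The eigenvalues of A are the roots of its characteristic polynomial. With M = A (coefficients from the trace, the sum of principal 2x2 minors, and det A):
  p(λ) = det(λ I - M) = λ^3 - 4λ^2 - 20λ + 48.
By the rational root theorem any rational root is an integer divisor of 48. Testing λ = -4: p(-4) = -64 - 64 + 80 + 48 = 0, so λ = -4 is a root. Dividing out (λ + 4) leaves p(λ) = (λ + 4)(λ^2 - 8λ + 12). For λ^2 - 8λ + 12 the discriminant is 16. It is a perfect square (4^2), so the roots are rational: λ = (8 ± 4)/2 = 6, 2.
Thus the eigenvalues (to 4 decimals) are 6 (modulus 6); 2 (modulus 2); -4 (modulus 4). The spectral radius is the largest modulus: r(A) = 6. (Cross-check: r(A) ≤ ||A||_2 ≈ 7.3808; equality holds whenever A is normal, though it can also hold for some non-normal A.)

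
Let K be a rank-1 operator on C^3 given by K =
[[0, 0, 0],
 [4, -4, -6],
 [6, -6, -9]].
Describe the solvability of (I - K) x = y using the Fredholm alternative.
(I - K) is invertible (det(I - K) = 14 ≠ 0), so for every y in C^3 the equation (I - K) x = y has a unique solution.

K has rank 1, so it is an outer product K = u v^T: every row of K is a multiple of one row vector. Reading off the entries, u = (0, -2, -3) and v = (-2, 2, 3) (row i of K equals u_i·v^T). A rank-one matrix u v^T satisfies K u = u (v·u) and kills the (2)-dimensional subspace v^⊥, so its characteristic polynomial is lambda^2 (lambda - v·u) with v·u = tr K = -13. Hence the eigenvalues of I - K are 1 (multiplicity 2) and 1 - (-13) = 14, so det(I - K) = 14. (Direct check: I - K =
[[1, 0, 0],
 [-4, 5, 6],
 [-6, 6, 10]]
has determinant 14.) The finite-dimensional Fredholm alternative says: either (I - K) is invertible, or ker(I - K) ≠ {0} and then range(I - K) = ker((I - K)^*)^⊥, with dim ker(I - K) = dim ker((I - K)^*). Since det(I - K) ≠ 0, 1 is not an eigenvalue of K and ker(I - K) = {0}, so we are in the first case: for every y there is a unique x = (I - K)^(-1) y. Explicitly, by the Sherman–Morrison formula, (I - u v^T)^(-1) = I + u v^T/(1 - v·u), i.e. (I - K)^(-1) = I + K/(14).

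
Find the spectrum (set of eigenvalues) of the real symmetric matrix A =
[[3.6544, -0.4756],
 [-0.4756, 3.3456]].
sigma(A) ≈ {3, 4}

A is real symmetric, so its spectrum consists of real eigenvalues. Expanding the characteristic polynomial of the displayed matrix gives
  det(λ I - A) = p(λ) = λ^2 + (-7)λ + (12).
Solving p(λ) = 0 yields eigenvalues ≈ 3, 4. (A is shown rounded to 4 decimals, so these recover the underlying integer eigenvalues to within that precision.)
Verification: the trace of A = 7 equals the sum of eigenvalues 7, and det(A) ≈ 12.0000 matches the eigenvalue product 12.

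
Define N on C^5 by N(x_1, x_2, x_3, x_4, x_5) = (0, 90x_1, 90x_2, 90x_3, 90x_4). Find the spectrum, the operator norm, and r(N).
sigma(N) = {0}; ||N|| = 90; r(N) = 0. (N is nilpotent with N^5 = 0.)

On C^5, N is a strictly lower-triangular matrix with 90 on the subdiagonal and zeros elsewhere, so its characteristic polynomial is lambda^5 and every eigenvalue is 0: sigma(N) = {0}. For the operator norm, N e_i = 90e_{i+1} for i = 1, ..., 4 and N e_5 = 0, so the singular values of N are 90 (with multiplicity 4) and 0; hence ||N|| = 90. The spectral radius r(N) = max|lambda| = 0. Note ||N|| > r(N) — characteristic of non-normal nilpotent operators. Indeed N^5 = 0.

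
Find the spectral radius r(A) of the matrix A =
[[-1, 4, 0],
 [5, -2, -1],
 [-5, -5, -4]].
r(A) ≈ 6.3042

The eigenvalues of A are the roots of its characteristic polynomial. With M = A (coefficients from the trace, the sum of principal 2x2 minors, and det A):
  p(λ) = det(λ I - M) = λ^3 + 7λ^2 - 11λ - 97.
No integer candidate from the rational root theorem (±divisors of 97) is a root, so the roots are irrational. The cubic discriminant is Δ = 24736 > 0, so there are three distinct real roots. p(-7) = -20 and p(-6) = 5 have opposite signs, so a root lies in (-7, -6); Newton's method refines it to λ ≈ -6.3042. p(-5) = 8 and p(-4) = -5 have opposite signs, so a root lies in (-5, -4); Newton's method refines it to λ ≈ -4.2859. p(3) = -40 and p(4) = 35 have opposite signs, so a root lies in (3, 4); Newton's method refines it to λ ≈ 3.5901. Check (Vieta): the three roots sum to -7, matching tr M = -7.
Thus the eigenvalues (to 4 decimals) are -6.3042 (modulus 6.3042); -4.2859 (modulus 4.2859); 3.5901 (modulus 3.5901). The spectral radius is the largest modulus: r(A) ≈ 6.3042. (Cross-check: r(A) ≤ ||A||_2 ≈ 8.4592; equality holds whenever A is normal, though it can also hold for some non-normal A.)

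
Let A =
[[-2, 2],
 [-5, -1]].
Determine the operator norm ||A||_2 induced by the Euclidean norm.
||A||_2 = sqrt((34 + sqrt(580))/2) ≈ 5.389 (= sqrt(largest eigenvalue of A^T A))

||A||_2 = sigma_max(A) = sqrt(lambda_max(A^T A)). Form the symmetric matrix M = A^T A =
[[29, 1],
 [1, 5]].
Its characteristic polynomial (trace, determinant of M give the coefficients) is
  p(λ) = det(λ I - M) = λ^2 - 34λ + 144.
For λ^2 - 34λ + 144 the discriminant is 580. It is nonnegative but not a perfect square, so the roots are real and irrational: λ = (34 ± sqrt(580))/2 ≈ 29.0416, 4.9584.
So the eigenvalues of A^T A are ≈ 4.9584, 29.0416 (all ≥ 0, as they must be for A^T A). The largest is λ_max = (34 + sqrt(580))/2 ≈ 29.0416, hence ||A||_2 = sqrt(λ_max) = sqrt((34 + sqrt(580))/2) ≈ 5.389.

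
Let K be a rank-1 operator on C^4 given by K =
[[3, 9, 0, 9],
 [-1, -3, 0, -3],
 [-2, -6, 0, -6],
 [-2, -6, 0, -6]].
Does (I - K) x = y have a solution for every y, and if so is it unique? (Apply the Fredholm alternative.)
(I - K) is invertible (det(I - K) = 7 ≠ 0), so for every y in C^4 the equation (I - K) x = y has a unique solution.

K has rank 1, so it is an outer product K = u v^T: every row of K is a multiple of one row vector. Reading off the entries, u = (-3, 1, 2, 2) and v = (-1, -3, 0, -3) (row i of K equals u_i·v^T). A rank-one matrix u v^T satisfies K u = u (v·u) and kills the (3)-dimensional subspace v^⊥, so its characteristic polynomial is lambda^3 (lambda - v·u) with v·u = tr K = -6. Hence the eigenvalues of I - K are 1 (multiplicity 3) and 1 - (-6) = 7, so det(I - K) = 7. (Direct check: I - K =
[[-2, -9, 0, -9],
 [1, 4, 0, 3],
 [2, 6, 1, 6],
 [2, 6, 0, 7]]
has determinant 7.) The finite-dimensional Fredholm alternative says: either (I - K) is invertible, or ker(I - K) ≠ {0} and then range(I - K) = ker((I - K)^*)^⊥, with dim ker(I - K) = dim ker((I - K)^*). Since det(I - K) ≠ 0, 1 is not an eigenvalue of K and ker(I - K) = {0}, so we are in the first case: for every y there is a unique x = (I - K)^(-1) y. Explicitly, by the Sherman–Morrison formula, (I - u v^T)^(-1) = I + u v^T/(1 - v·u), i.e. (I - K)^(-1) = I + K/(7).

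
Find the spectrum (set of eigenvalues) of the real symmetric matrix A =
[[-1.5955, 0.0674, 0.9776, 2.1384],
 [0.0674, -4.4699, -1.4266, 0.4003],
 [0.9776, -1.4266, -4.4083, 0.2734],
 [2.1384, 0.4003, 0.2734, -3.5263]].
sigma(A) ≈ {-6, -5, -3, 0}

A is real symmetric, so its spectrum consists of real eigenvalues. Expanding the characteristic polynomial of the displayed matrix gives
  det(λ I - A) = p(λ) = λ^4 + (14)λ^3 + (63)λ^2 + (90)λ + (0.0015).
Solving p(λ) = 0 yields eigenvalues ≈ -6, -5, -3, 0. (A is shown rounded to 4 decimals, so these recover the underlying integer eigenvalues to within that precision.)
Verification: the trace of A = -14 equals the sum of eigenvalues -14, and det(A) ≈ 0.0015 matches the eigenvalue product 0.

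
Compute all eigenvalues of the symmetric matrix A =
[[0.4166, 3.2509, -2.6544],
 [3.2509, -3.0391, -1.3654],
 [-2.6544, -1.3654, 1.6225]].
sigma(A) ≈ {-5, -1, 5}

A is real symmetric, so its spectrum consists of real eigenvalues. Expanding the characteristic polynomial of the displayed matrix gives
  det(λ I - A) = p(λ) = λ^3 + (1)λ^2 + (-25)λ + (-25).
Solving p(λ) = 0 yields eigenvalues ≈ -5, -1, 5. (A is shown rounded to 4 decimals, so these recover the underlying integer eigenvalues to within that precision.)
Verification: the trace of A = -1 equals the sum of eigenvalues -1, and det(A) ≈ 24.9995 matches the eigenvalue product 25.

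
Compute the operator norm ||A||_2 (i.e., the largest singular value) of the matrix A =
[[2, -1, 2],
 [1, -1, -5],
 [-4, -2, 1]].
||A||_2 ≈ 5.6814 (= sqrt(largest eigenvalue of A^T A))

||A||_2 = sigma_max(A) = sqrt(lambda_max(A^T A)). Form the symmetric matrix M = A^T A =
[[21, 5, -5],
 [5, 6, 1],
 [-5, 1, 30]].
Its characteristic polynomial (trace, sum of principal 2x2 minors, determinant of M give the coefficients) is
  p(λ) = det(λ I - M) = λ^3 - 57λ^2 + 885λ - 2809.
No integer candidate from the rational root theorem (±divisors of 2809) is a root, so the roots are irrational. The cubic discriminant is Δ = 28810080 > 0, so there are three distinct real roots. p(4) = -117 and p(5) = 316 have opposite signs, so a root lies in (4, 5); Newton's method refines it to λ ≈ 4.2512. p(20) = 91 and p(21) = -100 have opposite signs, so a root lies in (20, 21); Newton's method refines it to λ ≈ 20.4706. p(32) = -89 and p(33) = 260 have opposite signs, so a root lies in (32, 33); Newton's method refines it to λ ≈ 32.2782. Check (Vieta): the three roots sum to 57, matching tr M = 57.
So the eigenvalues of A^T A are ≈ 4.2512, 20.4706, 32.2782 (all ≥ 0, as they must be for A^T A). The largest is λ_max ≈ 32.2782, hence ||A||_2 = sqrt(λ_max) ≈ 5.6814.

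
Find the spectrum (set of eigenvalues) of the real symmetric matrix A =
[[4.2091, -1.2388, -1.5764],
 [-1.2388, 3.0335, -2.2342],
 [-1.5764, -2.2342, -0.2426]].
sigma(A) ≈ {-2, 4, 5}

A is real symmetric, so its spectrum consists of real eigenvalues. Expanding the characteristic polynomial of the displayed matrix gives
  det(λ I - A) = p(λ) = λ^3 + (-7)λ^2 + (2)λ + (40).
Solving p(λ) = 0 yields eigenvalues ≈ -2, 4, 5. (A is shown rounded to 4 decimals, so these recover the underlying integer eigenvalues to within that precision.)
Verification: the trace of A = 7 equals the sum of eigenvalues 7, and det(A) ≈ -40.0001 matches the eigenvalue product -40.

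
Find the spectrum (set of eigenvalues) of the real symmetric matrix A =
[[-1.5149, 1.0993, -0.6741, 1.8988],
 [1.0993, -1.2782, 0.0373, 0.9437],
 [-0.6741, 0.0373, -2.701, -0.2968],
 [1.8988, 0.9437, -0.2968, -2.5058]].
sigma(A) ≈ {-4, -3, -2, 1}

A is real symmetric, so its spectrum consists of real eigenvalues. Expanding the characteristic polynomial of the displayed matrix gives
  det(λ I - A) = p(λ) = λ^4 + (8)λ^3 + (17)λ^2 + (-2.0016)λ + (-24).
Solving p(λ) = 0 yields eigenvalues ≈ -4, -3, -2, 1. (A is shown rounded to 4 decimals, so these recover the underlying integer eigenvalues to within that precision.)
Verification: the trace of A = -8 equals the sum of eigenvalues -8, and det(A) ≈ -24.0010 matches the eigenvalue product -24.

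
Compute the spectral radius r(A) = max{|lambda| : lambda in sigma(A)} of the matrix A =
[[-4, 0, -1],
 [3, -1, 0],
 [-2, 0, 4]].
r(A) = sqrt(72)/2 ≈ 4.2426

The eigenvalues of A are the roots of its characteristic polynomial. With M = A (coefficients from the trace, the sum of principal 2x2 minors, and det A):
  p(λ) = det(λ I - M) = λ^3 + λ^2 - 18λ - 18.
By the rational root theorem any rational root is an integer divisor of 18. Testing λ = -1: p(-1) = -1 + 1 + 18 - 18 = 0, so λ = -1 is a root. Dividing out (λ + 1) leaves p(λ) = (λ + 1)(λ^2 - 18). For λ^2 - 18 the discriminant is 72. It is nonnegative but not a perfect square, so the roots are real and irrational: λ = ± sqrt(72)/2 ≈ 4.2426, -4.2426.
Thus the eigenvalues (to 4 decimals) are 4.2426 (modulus 4.2426); -4.2426 (modulus 4.2426); -1 (modulus 1). The spectral radius is the largest modulus: r(A) = sqrt(72)/2 ≈ 4.2426. (Cross-check: r(A) ≤ ||A||_2 ≈ 5.5219; equality holds whenever A is normal, though it can also hold for some non-normal A.)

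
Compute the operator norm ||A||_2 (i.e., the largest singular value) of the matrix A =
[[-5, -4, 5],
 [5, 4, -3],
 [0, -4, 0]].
||A||_2 ≈ 10.9312 (= sqrt(largest eigenvalue of A^T A))

||A||_2 = sigma_max(A) = sqrt(lambda_max(A^T A)). Form the symmetric matrix M = A^T A =
[[50, 40, -40],
 [40, 48, -32],
 [-40, -32, 34]].
Its characteristic polynomial (trace, sum of principal 2x2 minors, determinant of M give the coefficients) is
  p(λ) = det(λ I - M) = λ^3 - 132λ^2 + 1508λ - 1600.
No integer candidate from the rational root theorem (±divisors of 1600) is a root, so the roots are irrational. The cubic discriminant is Δ = 16850034688 > 0, so there are three distinct real roots. p(1) = -223 and p(2) = 896 have opposite signs, so a root lies in (1, 2); Newton's method refines it to λ ≈ 1.1823. p(11) = 347 and p(12) = -784 have opposite signs, so a root lies in (11, 12); Newton's method refines it to λ ≈ 11.3258. p(119) = -6241 and p(120) = 6560 have opposite signs, so a root lies in (119, 120); Newton's method refines it to λ ≈ 119.492. Check (Vieta): the three roots sum to 132, matching tr M = 132.
So the eigenvalues of A^T A are ≈ 1.1823, 11.3258, 119.492 (all ≥ 0, as they must be for A^T A). The largest is λ_max ≈ 119.492, hence ||A||_2 = sqrt(λ_max) ≈ 10.9312.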